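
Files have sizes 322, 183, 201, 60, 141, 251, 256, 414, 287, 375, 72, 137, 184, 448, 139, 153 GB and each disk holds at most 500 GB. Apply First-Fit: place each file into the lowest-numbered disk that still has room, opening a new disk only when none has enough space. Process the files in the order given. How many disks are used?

9

322 GB → disk 1 (remaining 178 GB)
183 GB → disk 2 (remaining 317 GB)
201 GB → disk 2 (remaining 116 GB)
60 GB → disk 1 (remaining 118 GB)
141 GB → disk 3 (remaining 359 GB)
251 GB → disk 3 (remaining 108 GB)
256 GB → disk 4 (remaining 244 GB)
414 GB → disk 5 (remaining 86 GB)
287 GB → disk 6 (remaining 213 GB)
375 GB → disk 7 (remaining 125 GB)
72 GB → disk 1 (remaining 46 GB)
137 GB → disk 4 (remaining 107 GB)
184 GB → disk 6 (remaining 29 GB)
448 GB → disk 8 (remaining 52 GB)
139 GB → disk 9 (remaining 361 GB)
153 GB → disk 9 (remaining 208 GB)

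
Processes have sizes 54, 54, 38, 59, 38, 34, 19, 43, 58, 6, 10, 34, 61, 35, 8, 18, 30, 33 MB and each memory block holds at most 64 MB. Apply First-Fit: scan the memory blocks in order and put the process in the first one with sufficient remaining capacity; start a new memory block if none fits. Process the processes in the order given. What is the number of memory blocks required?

54 MB → memory block 1 (remaining 10 MB)
54 MB → memory block 2 (remaining 10 MB)
38 MB → memory block 3 (remaining 26 MB)
59 MB → memory block 4 (remaining 5 MB)
38 MB → memory block 5 (remaining 26 MB)
34 MB → memory block 6 (remaining 30 MB)
19 MB → memory block 3 (remaining 7 MB)
43 MB → memory block 7 (remaining 21 MB)
58 MB → memory block 8 (remaining 6 MB)
6 MB → memory block 1 (remaining 4 MB)
10 MB → memory block 2 (remaining 0 MB)
34 MB → memory block 9 (remaining 30 MB)
61 MB → memory block 10 (remaining 3 MB)
35 MB → memory block 11 (remaining 29 MB)
8 MB → memory block 5 (remaining 18 MB)
18 MB → memory block 5 (remaining 0 MB)
30 MB → memory block 6 (remaining 0 MB)
33 MB → memory block 12 (remaining 31 MB)

12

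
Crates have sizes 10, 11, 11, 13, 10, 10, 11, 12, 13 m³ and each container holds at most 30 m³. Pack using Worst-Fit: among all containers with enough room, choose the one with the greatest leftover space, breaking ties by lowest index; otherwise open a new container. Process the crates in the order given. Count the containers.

5

container 1: place 10 m³, 20 m³ left
container 1: place 11 m³, 9 m³ left
container 2: place 11 m³, 19 m³ left
container 2: place 13 m³, 6 m³ left
container 3: place 10 m³, 20 m³ left
container 3: place 10 m³, 10 m³ left
container 4: place 11 m³, 19 m³ left
container 4: place 12 m³, 7 m³ left
container 5: place 13 m³, 17 m³ left
Final containers: [10,11] [11,13] [10,10] [11,12] [13].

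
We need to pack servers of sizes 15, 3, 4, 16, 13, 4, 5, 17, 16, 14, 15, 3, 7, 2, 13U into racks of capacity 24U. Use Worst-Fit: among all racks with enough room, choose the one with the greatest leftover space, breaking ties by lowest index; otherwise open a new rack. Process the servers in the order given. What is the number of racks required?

15U → rack 1 (remaining 9U)
3U → rack 1 (remaining 6U)
4U → rack 1 (remaining 2U)
16U → rack 2 (remaining 8U)
13U → rack 3 (remaining 11U)
4U → rack 3 (remaining 7U)
5U → rack 2 (remaining 3U)
17U → rack 4 (remaining 7U)
16U → rack 5 (remaining 8U)
14U → rack 6 (remaining 10U)
15U → rack 7 (remaining 9U)
3U → rack 6 (remaining 7U)
7U → rack 7 (remaining 2U)
2U → rack 5 (remaining 6U)
13U → rack 8 (remaining 11U)
Final racks: [15,3,4] [16,5] [13,4] [17] [16,2] [14,3] [15,7] [13].

8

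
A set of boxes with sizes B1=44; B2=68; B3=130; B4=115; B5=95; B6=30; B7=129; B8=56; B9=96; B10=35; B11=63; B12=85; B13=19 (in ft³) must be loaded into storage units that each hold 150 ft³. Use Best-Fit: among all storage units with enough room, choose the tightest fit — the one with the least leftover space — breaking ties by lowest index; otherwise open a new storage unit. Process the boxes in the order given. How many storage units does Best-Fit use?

8

storage unit 1: place B1 (44 ft³), 106 ft³ left
storage unit 1: place B2 (68 ft³), 38 ft³ left
storage unit 2: place B3 (130 ft³), 20 ft³ left
storage unit 3: place B4 (115 ft³), 35 ft³ left
storage unit 4: place B5 (95 ft³), 55 ft³ left
storage unit 3: place B6 (30 ft³), 5 ft³ left
storage unit 5: place B7 (129 ft³), 21 ft³ left
storage unit 6: place B8 (56 ft³), 94 ft³ left
storage unit 7: place B9 (96 ft³), 54 ft³ left
storage unit 1: place B10 (35 ft³), 3 ft³ left
storage unit 6: place B11 (63 ft³), 31 ft³ left
storage unit 8: place B12 (85 ft³), 65 ft³ left
storage unit 2: place B13 (19 ft³), 1 ft³ left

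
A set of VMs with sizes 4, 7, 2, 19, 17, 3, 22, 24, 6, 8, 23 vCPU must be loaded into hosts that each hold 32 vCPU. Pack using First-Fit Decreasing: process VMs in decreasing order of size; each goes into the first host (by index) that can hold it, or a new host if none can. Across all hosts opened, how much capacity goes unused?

Sorted descending: 24, 23, 22, 19, 17, 8, 7, 6, 4, 3, 2.
host 1: place 24 vCPU, 8 vCPU left
host 2: place 23 vCPU, 9 vCPU left
host 3: place 22 vCPU, 10 vCPU left
host 4: place 19 vCPU, 13 vCPU left
host 5: place 17 vCPU, 15 vCPU left
host 1: place 8 vCPU, 0 vCPU left
host 2: place 7 vCPU, 2 vCPU left
host 3: place 6 vCPU, 4 vCPU left
host 3: place 4 vCPU, 0 vCPU left
host 4: place 3 vCPU, 10 vCPU left
host 2: place 2 vCPU, 0 vCPU left
5 hosts × 32 vCPU = 160 vCPU; used 135 vCPU; unused 25 vCPU.

25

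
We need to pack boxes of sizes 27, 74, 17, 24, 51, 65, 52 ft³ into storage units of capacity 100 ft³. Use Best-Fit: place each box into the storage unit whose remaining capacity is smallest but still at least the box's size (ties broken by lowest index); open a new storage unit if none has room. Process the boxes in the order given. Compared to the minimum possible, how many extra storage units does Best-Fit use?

Best-Fit: [27,24] [74,17] [51] [65] [52] → 5 storage units.
Total size 310 ft³; any packing needs at least ⌈310/100⌉ = 4 storage units.
An optimal packing achieves that bound: [74,24] [65,27] [52,17] [51] → 4 storage units.
Excess: 5 − 4 = 1.

1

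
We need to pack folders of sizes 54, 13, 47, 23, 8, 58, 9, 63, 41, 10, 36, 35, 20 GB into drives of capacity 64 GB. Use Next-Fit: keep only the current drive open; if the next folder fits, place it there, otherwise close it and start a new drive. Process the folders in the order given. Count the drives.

9 drives

54 GB → drive 1 (remaining 10 GB)
13 GB → drive 2 (remaining 51 GB)
47 GB → drive 2 (remaining 4 GB)
23 GB → drive 3 (remaining 41 GB)
8 GB → drive 3 (remaining 33 GB)
58 GB → drive 4 (remaining 6 GB)
9 GB → drive 5 (remaining 55 GB)
63 GB → drive 6 (remaining 1 GB)
41 GB → drive 7 (remaining 23 GB)
10 GB → drive 7 (remaining 13 GB)
36 GB → drive 8 (remaining 28 GB)
35 GB → drive 9 (remaining 29 GB)
20 GB → drive 9 (remaining 9 GB)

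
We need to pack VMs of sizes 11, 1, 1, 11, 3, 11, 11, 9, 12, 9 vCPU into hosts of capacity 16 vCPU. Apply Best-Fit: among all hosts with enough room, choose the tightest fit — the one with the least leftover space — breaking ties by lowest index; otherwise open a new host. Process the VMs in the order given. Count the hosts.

Put 11 vCPU in host 1; 5 vCPU remain.
Put 1 vCPU in host 1; 4 vCPU remain.
Put 1 vCPU in host 1; 3 vCPU remain.
Put 11 vCPU in host 2; 5 vCPU remain.
Put 3 vCPU in host 1; 0 vCPU remain.
Put 11 vCPU in host 3; 5 vCPU remain.
Put 11 vCPU in host 4; 5 vCPU remain.
Put 9 vCPU in host 5; 7 vCPU remain.
Put 12 vCPU in host 6; 4 vCPU remain.
Put 9 vCPU in host 7; 7 vCPU remain.

7 hosts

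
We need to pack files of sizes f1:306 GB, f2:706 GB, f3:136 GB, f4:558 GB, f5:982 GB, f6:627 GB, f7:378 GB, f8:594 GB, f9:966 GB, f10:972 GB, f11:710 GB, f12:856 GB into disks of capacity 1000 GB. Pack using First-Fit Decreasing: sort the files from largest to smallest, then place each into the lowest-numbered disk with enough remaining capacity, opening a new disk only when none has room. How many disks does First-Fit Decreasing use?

Sorted descending: 982, 972, 966, 856, 710, 706, 627, 594, 558, 378, 306, 136.
982 GB → disk 1 (remaining 18 GB)
972 GB → disk 2 (remaining 28 GB)
966 GB → disk 3 (remaining 34 GB)
856 GB → disk 4 (remaining 144 GB)
710 GB → disk 5 (remaining 290 GB)
706 GB → disk 6 (remaining 294 GB)
627 GB → disk 7 (remaining 373 GB)
594 GB → disk 8 (remaining 406 GB)
558 GB → disk 9 (remaining 442 GB)
378 GB → disk 8 (remaining 28 GB)
306 GB → disk 7 (remaining 67 GB)
136 GB → disk 4 (remaining 8 GB)

9 disks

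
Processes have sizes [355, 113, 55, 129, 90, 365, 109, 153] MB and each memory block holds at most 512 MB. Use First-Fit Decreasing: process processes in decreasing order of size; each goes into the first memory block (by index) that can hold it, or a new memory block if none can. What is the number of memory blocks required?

Sorted descending: 365, 355, 153, 129, 113, 109, 90, 55.
Put 365 MB in memory block 1; 147 MB remain.
Put 355 MB in memory block 2; 157 MB remain.
Put 153 MB in memory block 2; 4 MB remain.
Put 129 MB in memory block 1; 18 MB remain.
Put 113 MB in memory block 3; 399 MB remain.
Put 109 MB in memory block 3; 290 MB remain.
Put 90 MB in memory block 3; 200 MB remain.
Put 55 MB in memory block 3; 145 MB remain.

3 memory blocks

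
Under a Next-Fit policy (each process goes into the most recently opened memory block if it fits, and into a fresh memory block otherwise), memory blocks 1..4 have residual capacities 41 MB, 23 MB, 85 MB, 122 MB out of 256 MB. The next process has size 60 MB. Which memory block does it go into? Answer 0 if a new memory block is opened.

4

Next-Fit only looks at memory block 4, which has 122 MB free.
60 MB fits there.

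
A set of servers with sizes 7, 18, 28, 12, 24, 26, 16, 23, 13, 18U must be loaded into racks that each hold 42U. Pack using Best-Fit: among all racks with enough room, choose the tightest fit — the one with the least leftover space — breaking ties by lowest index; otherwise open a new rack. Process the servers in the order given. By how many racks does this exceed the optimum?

Best-Fit: [7,18,13] [28,12] [24,18] [26,16] [23] → 5 racks.
Total size 185U; any packing needs at least ⌈185/42⌉ = 5 racks.
So 5 is already optimal.

0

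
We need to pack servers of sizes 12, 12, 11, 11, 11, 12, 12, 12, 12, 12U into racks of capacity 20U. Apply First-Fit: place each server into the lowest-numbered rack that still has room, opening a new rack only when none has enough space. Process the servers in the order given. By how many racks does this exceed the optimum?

0

First-Fit: [12] [12] [11] [11] [11] [12] [12] [12] [12] [12] → 10 racks.
10 servers exceed 10U (half the capacity), and no two of those can share a rack, so at least 10 racks are needed.
So 10 is already optimal.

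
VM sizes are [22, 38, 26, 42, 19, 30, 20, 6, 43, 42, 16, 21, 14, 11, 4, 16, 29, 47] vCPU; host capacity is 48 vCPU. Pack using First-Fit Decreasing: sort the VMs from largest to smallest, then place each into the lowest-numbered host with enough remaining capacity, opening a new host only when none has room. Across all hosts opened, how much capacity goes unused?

Sorted descending: 47, 43, 42, 42, 38, 30, 29, 26, 22, 21, 20, 19, 16, 16, 14, 11, 6, 4.
host 1: place 47 vCPU, 1 vCPU left
host 2: place 43 vCPU, 5 vCPU left
host 3: place 42 vCPU, 6 vCPU left
host 4: place 42 vCPU, 6 vCPU left
host 5: place 38 vCPU, 10 vCPU left
host 6: place 30 vCPU, 18 vCPU left
host 7: place 29 vCPU, 19 vCPU left
host 8: place 26 vCPU, 22 vCPU left
host 8: place 22 vCPU, 0 vCPU left
host 9: place 21 vCPU, 27 vCPU left
host 9: place 20 vCPU, 7 vCPU left
host 7: place 19 vCPU, 0 vCPU left
host 6: place 16 vCPU, 2 vCPU left
host 10: place 16 vCPU, 32 vCPU left
host 10: place 14 vCPU, 18 vCPU left
host 10: place 11 vCPU, 7 vCPU left
host 3: place 6 vCPU, 0 vCPU left
host 2: place 4 vCPU, 1 vCPU left
10 hosts × 48 vCPU = 480 vCPU; used 446 vCPU; unused 34 vCPU.

34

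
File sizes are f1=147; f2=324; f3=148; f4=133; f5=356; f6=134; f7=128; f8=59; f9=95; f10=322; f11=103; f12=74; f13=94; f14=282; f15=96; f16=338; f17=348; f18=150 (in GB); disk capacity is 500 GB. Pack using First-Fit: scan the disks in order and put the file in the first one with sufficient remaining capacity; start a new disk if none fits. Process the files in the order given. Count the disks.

f1 (147 GB) → disk 1 (remaining 353 GB)
f2 (324 GB) → disk 1 (remaining 29 GB)
f3 (148 GB) → disk 2 (remaining 352 GB)
f4 (133 GB) → disk 2 (remaining 219 GB)
f5 (356 GB) → disk 3 (remaining 144 GB)
f6 (134 GB) → disk 2 (remaining 85 GB)
f7 (128 GB) → disk 3 (remaining 16 GB)
f8 (59 GB) → disk 2 (remaining 26 GB)
f9 (95 GB) → disk 4 (remaining 405 GB)
f10 (322 GB) → disk 4 (remaining 83 GB)
f11 (103 GB) → disk 5 (remaining 397 GB)
f12 (74 GB) → disk 4 (remaining 9 GB)
f13 (94 GB) → disk 5 (remaining 303 GB)
f14 (282 GB) → disk 5 (remaining 21 GB)
f15 (96 GB) → disk 6 (remaining 404 GB)
f16 (338 GB) → disk 6 (remaining 66 GB)
f17 (348 GB) → disk 7 (remaining 152 GB)
f18 (150 GB) → disk 7 (remaining 2 GB)

7 disks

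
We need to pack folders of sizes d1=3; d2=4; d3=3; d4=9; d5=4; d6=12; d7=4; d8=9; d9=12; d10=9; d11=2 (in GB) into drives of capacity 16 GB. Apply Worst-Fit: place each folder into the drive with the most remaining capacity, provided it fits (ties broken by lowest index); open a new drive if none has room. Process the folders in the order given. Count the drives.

6 drives

Put d1 (3 GB) in drive 1; 13 GB remain.
Put d2 (4 GB) in drive 1; 9 GB remain.
Put d3 (3 GB) in drive 1; 6 GB remain.
Put d4 (9 GB) in drive 2; 7 GB remain.
Put d5 (4 GB) in drive 2; 3 GB remain.
Put d6 (12 GB) in drive 3; 4 GB remain.
Put d7 (4 GB) in drive 1; 2 GB remain.
Put d8 (9 GB) in drive 4; 7 GB remain.
Put d9 (12 GB) in drive 5; 4 GB remain.
Put d10 (9 GB) in drive 6; 7 GB remain.
Put d11 (2 GB) in drive 4; 5 GB remain.
Final drives: [3,4,3,4] [9,4] [12] [9,2] [12] [9].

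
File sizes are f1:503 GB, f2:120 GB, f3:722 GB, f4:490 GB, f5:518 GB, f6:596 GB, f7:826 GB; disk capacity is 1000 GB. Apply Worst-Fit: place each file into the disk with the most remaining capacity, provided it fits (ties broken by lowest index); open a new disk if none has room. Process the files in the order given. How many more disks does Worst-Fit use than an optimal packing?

1

Worst-Fit: [503,120] [722] [490] [518] [596] [826] → 6 disks.
5 files exceed 500 GB (half the capacity), and no two of those can share a disk, so at least 5 disks are needed.
An optimal packing achieves that bound: [826,120] [722] [596] [518] [503,490] → 5 disks.
Excess: 6 − 5 = 1.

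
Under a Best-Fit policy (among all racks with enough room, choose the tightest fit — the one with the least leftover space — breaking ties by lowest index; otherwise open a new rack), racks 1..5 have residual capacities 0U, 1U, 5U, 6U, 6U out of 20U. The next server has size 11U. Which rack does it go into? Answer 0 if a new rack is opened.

No rack has ≥ 11U free, so a new rack is opened.

0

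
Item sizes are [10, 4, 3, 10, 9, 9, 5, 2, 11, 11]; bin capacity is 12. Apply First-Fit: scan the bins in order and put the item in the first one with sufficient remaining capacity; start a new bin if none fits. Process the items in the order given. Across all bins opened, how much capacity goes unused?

bin 1: place 10, 2 left
bin 2: place 4, 8 left
bin 2: place 3, 5 left
bin 3: place 10, 2 left
bin 4: place 9, 3 left
bin 5: place 9, 3 left
bin 2: place 5, 0 left
bin 1: place 2, 0 left
bin 6: place 11, 1 left
bin 7: place 11, 1 left
7 bins × 12 = 84; used 74; unused 10.

10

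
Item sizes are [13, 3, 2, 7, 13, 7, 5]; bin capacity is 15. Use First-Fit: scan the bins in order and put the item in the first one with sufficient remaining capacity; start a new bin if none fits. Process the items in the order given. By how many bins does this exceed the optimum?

First-Fit: [13,2] [3,7,5] [13] [7] → 4 bins.
Total size 50; any packing needs at least ⌈50/15⌉ = 4 bins.
So 4 is already optimal.

0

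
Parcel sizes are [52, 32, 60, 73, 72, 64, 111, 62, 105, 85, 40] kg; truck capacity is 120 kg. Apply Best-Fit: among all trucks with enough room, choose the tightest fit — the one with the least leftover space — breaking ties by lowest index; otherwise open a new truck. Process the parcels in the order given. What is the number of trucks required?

9

52 kg → truck 1 (remaining 68 kg)
32 kg → truck 1 (remaining 36 kg)
60 kg → truck 2 (remaining 60 kg)
73 kg → truck 3 (remaining 47 kg)
72 kg → truck 4 (remaining 48 kg)
64 kg → truck 5 (remaining 56 kg)
111 kg → truck 6 (remaining 9 kg)
62 kg → truck 7 (remaining 58 kg)
105 kg → truck 8 (remaining 15 kg)
85 kg → truck 9 (remaining 35 kg)
40 kg → truck 3 (remaining 7 kg)
Final trucks: [52,32] [60] [73,40] [72] [64] [111] [62] [105] [85].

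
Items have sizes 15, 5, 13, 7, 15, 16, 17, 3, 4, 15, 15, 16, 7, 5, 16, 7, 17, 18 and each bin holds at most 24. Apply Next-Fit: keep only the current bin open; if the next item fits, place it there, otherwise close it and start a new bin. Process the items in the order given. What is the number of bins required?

11

Put 15 in bin 1; 9 remain.
Put 5 in bin 1; 4 remain.
Put 13 in bin 2; 11 remain.
Put 7 in bin 2; 4 remain.
Put 15 in bin 3; 9 remain.
Put 16 in bin 4; 8 remain.
Put 17 in bin 5; 7 remain.
Put 3 in bin 5; 4 remain.
Put 4 in bin 5; 0 remain.
Put 15 in bin 6; 9 remain.
Put 15 in bin 7; 9 remain.
Put 16 in bin 8; 8 remain.
Put 7 in bin 8; 1 remain.
Put 5 in bin 9; 19 remain.
Put 16 in bin 9; 3 remain.
Put 7 in bin 10; 17 remain.
Put 17 in bin 10; 0 remain.
Put 18 in bin 11; 6 remain.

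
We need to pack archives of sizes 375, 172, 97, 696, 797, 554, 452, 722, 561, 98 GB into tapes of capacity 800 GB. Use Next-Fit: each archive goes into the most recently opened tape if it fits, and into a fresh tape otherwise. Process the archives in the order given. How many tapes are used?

7 tapes

tape 1: place 375 GB, 425 GB left
tape 1: place 172 GB, 253 GB left
tape 1: place 97 GB, 156 GB left
tape 2: place 696 GB, 104 GB left
tape 3: place 797 GB, 3 GB left
tape 4: place 554 GB, 246 GB left
tape 5: place 452 GB, 348 GB left
tape 6: place 722 GB, 78 GB left
tape 7: place 561 GB, 239 GB left
tape 7: place 98 GB, 141 GB left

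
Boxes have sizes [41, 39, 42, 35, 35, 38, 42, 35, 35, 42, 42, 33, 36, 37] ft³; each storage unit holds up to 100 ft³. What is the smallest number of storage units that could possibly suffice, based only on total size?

6

Total size = 41 + 39 + 42 + 35 + 35 + 38 + 42 + 35 + 35 + 42 + 42 + 33 + 36 + 37 = 532 ft³.
⌈532 / 100⌉ = 6.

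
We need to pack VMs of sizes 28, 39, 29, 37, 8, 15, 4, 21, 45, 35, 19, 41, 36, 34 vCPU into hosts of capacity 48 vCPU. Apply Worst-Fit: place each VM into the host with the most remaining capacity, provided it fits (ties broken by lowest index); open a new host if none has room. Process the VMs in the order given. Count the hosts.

Put 28 vCPU in host 1; 20 vCPU remain.
Put 39 vCPU in host 2; 9 vCPU remain.
Put 29 vCPU in host 3; 19 vCPU remain.
Put 37 vCPU in host 4; 11 vCPU remain.
Put 8 vCPU in host 1; 12 vCPU remain.
Put 15 vCPU in host 3; 4 vCPU remain.
Put 4 vCPU in host 1; 8 vCPU remain.
Put 21 vCPU in host 5; 27 vCPU remain.
Put 45 vCPU in host 6; 3 vCPU remain.
Put 35 vCPU in host 7; 13 vCPU remain.
Put 19 vCPU in host 5; 8 vCPU remain.
Put 41 vCPU in host 8; 7 vCPU remain.
Put 36 vCPU in host 9; 12 vCPU remain.
Put 34 vCPU in host 10; 14 vCPU remain.

10 hosts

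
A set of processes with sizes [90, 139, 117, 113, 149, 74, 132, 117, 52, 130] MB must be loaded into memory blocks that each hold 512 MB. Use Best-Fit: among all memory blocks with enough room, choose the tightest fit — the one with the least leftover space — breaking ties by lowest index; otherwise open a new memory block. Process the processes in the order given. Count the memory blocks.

3

memory block 1: place 90 MB, 422 MB left
memory block 1: place 139 MB, 283 MB left
memory block 1: place 117 MB, 166 MB left
memory block 1: place 113 MB, 53 MB left
memory block 2: place 149 MB, 363 MB left
memory block 2: place 74 MB, 289 MB left
memory block 2: place 132 MB, 157 MB left
memory block 2: place 117 MB, 40 MB left
memory block 1: place 52 MB, 1 MB left
memory block 3: place 130 MB, 382 MB left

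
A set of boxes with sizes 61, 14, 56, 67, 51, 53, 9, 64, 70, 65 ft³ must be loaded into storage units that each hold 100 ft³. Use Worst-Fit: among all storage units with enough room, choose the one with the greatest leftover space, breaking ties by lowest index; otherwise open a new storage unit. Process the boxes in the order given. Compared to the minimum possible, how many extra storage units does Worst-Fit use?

Worst-Fit: [61,14] [56] [67] [51,9] [53] [64] [70] [65] → 8 storage units.
8 boxes exceed 50 ft³ (half the capacity), and no two of those can share a storage unit, so at least 8 storage units are needed.
So 8 is already optimal.

0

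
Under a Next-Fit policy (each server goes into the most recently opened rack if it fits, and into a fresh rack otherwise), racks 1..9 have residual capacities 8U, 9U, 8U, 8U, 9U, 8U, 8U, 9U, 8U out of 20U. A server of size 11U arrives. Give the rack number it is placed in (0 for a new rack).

0

Next-Fit only looks at rack 9, which has 8U free.
11U does not fit, so a new rack is opened.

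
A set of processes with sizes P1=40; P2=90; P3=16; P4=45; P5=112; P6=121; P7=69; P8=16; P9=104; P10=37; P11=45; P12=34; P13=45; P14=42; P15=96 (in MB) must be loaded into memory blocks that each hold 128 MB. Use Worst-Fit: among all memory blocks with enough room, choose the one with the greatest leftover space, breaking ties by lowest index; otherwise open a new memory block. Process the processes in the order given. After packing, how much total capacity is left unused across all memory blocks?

P1 (40 MB) → memory block 1 (remaining 88 MB)
P2 (90 MB) → memory block 2 (remaining 38 MB)
P3 (16 MB) → memory block 1 (remaining 72 MB)
P4 (45 MB) → memory block 1 (remaining 27 MB)
P5 (112 MB) → memory block 3 (remaining 16 MB)
P6 (121 MB) → memory block 4 (remaining 7 MB)
P7 (69 MB) → memory block 5 (remaining 59 MB)
P8 (16 MB) → memory block 5 (remaining 43 MB)
P9 (104 MB) → memory block 6 (remaining 24 MB)
P10 (37 MB) → memory block 5 (remaining 6 MB)
P11 (45 MB) → memory block 7 (remaining 83 MB)
P12 (34 MB) → memory block 7 (remaining 49 MB)
P13 (45 MB) → memory block 7 (remaining 4 MB)
P14 (42 MB) → memory block 8 (remaining 86 MB)
P15 (96 MB) → memory block 9 (remaining 32 MB)
9 memory blocks × 128 MB = 1152 MB; used 912 MB; unused 240 MB.

240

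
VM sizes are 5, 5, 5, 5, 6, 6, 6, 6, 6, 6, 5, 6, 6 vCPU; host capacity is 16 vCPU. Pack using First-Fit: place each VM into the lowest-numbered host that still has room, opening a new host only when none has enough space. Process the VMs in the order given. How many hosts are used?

6 hosts

host 1: place 5 vCPU, 11 vCPU left
host 1: place 5 vCPU, 6 vCPU left
host 1: place 5 vCPU, 1 vCPU left
host 2: place 5 vCPU, 11 vCPU left
host 2: place 6 vCPU, 5 vCPU left
host 3: place 6 vCPU, 10 vCPU left
host 3: place 6 vCPU, 4 vCPU left
host 4: place 6 vCPU, 10 vCPU left
host 4: place 6 vCPU, 4 vCPU left
host 5: place 6 vCPU, 10 vCPU left
host 2: place 5 vCPU, 0 vCPU left
host 5: place 6 vCPU, 4 vCPU left
host 6: place 6 vCPU, 10 vCPU left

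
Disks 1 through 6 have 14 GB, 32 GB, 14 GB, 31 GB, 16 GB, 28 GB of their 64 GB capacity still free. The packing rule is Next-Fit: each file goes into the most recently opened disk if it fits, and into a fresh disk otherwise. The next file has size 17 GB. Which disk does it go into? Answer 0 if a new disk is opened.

6

Next-Fit only looks at disk 6, which has 28 GB free.
17 GB fits there.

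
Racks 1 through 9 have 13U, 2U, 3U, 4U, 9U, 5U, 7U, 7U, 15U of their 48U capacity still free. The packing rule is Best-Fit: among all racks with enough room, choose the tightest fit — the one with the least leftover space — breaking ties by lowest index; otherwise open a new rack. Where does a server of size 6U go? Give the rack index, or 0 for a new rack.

Racks with room: rack 1 (13U), rack 5 (9U), rack 7 (7U), rack 8 (7U), rack 9 (15U).
Tightest fit is rack 7 with 7U free.

7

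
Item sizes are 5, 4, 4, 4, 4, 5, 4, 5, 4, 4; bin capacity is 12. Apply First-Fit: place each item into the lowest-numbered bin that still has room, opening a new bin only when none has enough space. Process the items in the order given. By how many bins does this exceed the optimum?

1

First-Fit: [5,4] [4,4,4] [5,4] [5,4] [4] → 5 bins.
Total size 43; any packing needs at least ⌈43/12⌉ = 4 bins.
An optimal packing achieves that bound: [5,5] [5,4] [4,4,4] [4,4,4] → 4 bins.
Excess: 5 − 4 = 1.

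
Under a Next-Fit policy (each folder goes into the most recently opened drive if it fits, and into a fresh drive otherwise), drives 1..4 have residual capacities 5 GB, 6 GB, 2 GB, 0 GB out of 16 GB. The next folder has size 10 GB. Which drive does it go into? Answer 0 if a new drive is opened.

Next-Fit only looks at drive 4, which has 0 GB free.
10 GB does not fit, so a new drive is opened.

0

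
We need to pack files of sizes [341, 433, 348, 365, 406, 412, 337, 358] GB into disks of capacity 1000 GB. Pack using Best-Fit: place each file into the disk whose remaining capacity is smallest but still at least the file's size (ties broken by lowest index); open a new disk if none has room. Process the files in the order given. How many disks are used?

disk 1: place 341 GB, 659 GB left
disk 1: place 433 GB, 226 GB left
disk 2: place 348 GB, 652 GB left
disk 2: place 365 GB, 287 GB left
disk 3: place 406 GB, 594 GB left
disk 3: place 412 GB, 182 GB left
disk 4: place 337 GB, 663 GB left
disk 4: place 358 GB, 305 GB left
Final disks: [341,433] [348,365] [406,412] [337,358].

4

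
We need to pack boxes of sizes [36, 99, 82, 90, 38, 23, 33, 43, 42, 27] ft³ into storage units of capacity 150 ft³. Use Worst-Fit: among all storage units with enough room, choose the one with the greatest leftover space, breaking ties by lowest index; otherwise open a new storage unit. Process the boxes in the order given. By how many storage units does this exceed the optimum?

0

Worst-Fit: [36,99] [82,38] [90,23,33] [43,42,27] → 4 storage units.
Total size 513 ft³; any packing needs at least ⌈513/150⌉ = 4 storage units.
So 4 is already optimal.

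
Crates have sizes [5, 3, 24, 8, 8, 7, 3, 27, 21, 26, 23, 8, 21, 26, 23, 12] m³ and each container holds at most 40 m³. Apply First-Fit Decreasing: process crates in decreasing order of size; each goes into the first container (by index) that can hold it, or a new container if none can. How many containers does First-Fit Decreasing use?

8

Sorted descending: 27, 26, 26, 24, 23, 23, 21, 21, 12, 8, 8, 8, 7, 5, 3, 3.
container 1: place 27 m³, 13 m³ left
container 2: place 26 m³, 14 m³ left
container 3: place 26 m³, 14 m³ left
container 4: place 24 m³, 16 m³ left
container 5: place 23 m³, 17 m³ left
container 6: place 23 m³, 17 m³ left
container 7: place 21 m³, 19 m³ left
container 8: place 21 m³, 19 m³ left
container 1: place 12 m³, 1 m³ left
container 2: place 8 m³, 6 m³ left
container 3: place 8 m³, 6 m³ left
container 4: place 8 m³, 8 m³ left
container 4: place 7 m³, 1 m³ left
container 2: place 5 m³, 1 m³ left
container 3: place 3 m³, 3 m³ left
container 3: place 3 m³, 0 m³ left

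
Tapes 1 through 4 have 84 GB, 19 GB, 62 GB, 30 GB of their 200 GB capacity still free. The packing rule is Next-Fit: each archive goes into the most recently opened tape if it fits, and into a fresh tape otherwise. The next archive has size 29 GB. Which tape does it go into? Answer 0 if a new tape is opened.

4

Next-Fit only looks at tape 4, which has 30 GB free.
29 GB fits there.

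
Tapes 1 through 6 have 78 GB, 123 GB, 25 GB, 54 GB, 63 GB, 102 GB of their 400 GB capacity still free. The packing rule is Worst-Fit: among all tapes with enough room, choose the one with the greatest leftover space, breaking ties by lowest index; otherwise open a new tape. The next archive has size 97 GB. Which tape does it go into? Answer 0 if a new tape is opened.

2

Tapes with room: tape 2 (123 GB), tape 6 (102 GB).
Most room is tape 2 with 123 GB free.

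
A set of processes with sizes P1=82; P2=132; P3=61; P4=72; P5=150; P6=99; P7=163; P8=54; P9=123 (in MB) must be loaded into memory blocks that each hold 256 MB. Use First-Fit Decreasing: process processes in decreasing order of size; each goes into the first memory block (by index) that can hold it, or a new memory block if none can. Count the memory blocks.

Sorted descending: 163, 150, 132, 123, 99, 82, 72, 61, 54.
Put 163 MB in memory block 1; 93 MB remain.
Put 150 MB in memory block 2; 106 MB remain.
Put 132 MB in memory block 3; 124 MB remain.
Put 123 MB in memory block 3; 1 MB remain.
Put 99 MB in memory block 2; 7 MB remain.
Put 82 MB in memory block 1; 11 MB remain.
Put 72 MB in memory block 4; 184 MB remain.
Put 61 MB in memory block 4; 123 MB remain.
Put 54 MB in memory block 4; 69 MB remain.

4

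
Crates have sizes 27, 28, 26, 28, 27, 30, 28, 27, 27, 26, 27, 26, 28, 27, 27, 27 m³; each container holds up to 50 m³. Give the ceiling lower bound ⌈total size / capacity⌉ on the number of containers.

Total size = 27 + 28 + 26 + 28 + 27 + 30 + 28 + 27 + 27 + 26 + 27 + 26 + 28 + 27 + 27 + 27 = 436 m³.
⌈436 / 50⌉ = 9.

9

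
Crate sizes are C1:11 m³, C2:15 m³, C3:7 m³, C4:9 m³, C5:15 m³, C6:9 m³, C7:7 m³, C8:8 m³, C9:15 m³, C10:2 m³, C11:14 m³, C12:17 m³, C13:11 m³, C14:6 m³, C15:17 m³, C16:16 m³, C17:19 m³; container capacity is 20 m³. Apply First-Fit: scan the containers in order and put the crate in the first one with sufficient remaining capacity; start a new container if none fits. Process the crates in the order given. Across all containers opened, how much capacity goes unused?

42

container 1: place C1 (11 m³), 9 m³ left
container 2: place C2 (15 m³), 5 m³ left
container 1: place C3 (7 m³), 2 m³ left
container 3: place C4 (9 m³), 11 m³ left
container 4: place C5 (15 m³), 5 m³ left
container 3: place C6 (9 m³), 2 m³ left
container 5: place C7 (7 m³), 13 m³ left
container 5: place C8 (8 m³), 5 m³ left
container 6: place C9 (15 m³), 5 m³ left
container 1: place C10 (2 m³), 0 m³ left
container 7: place C11 (14 m³), 6 m³ left
container 8: place C12 (17 m³), 3 m³ left
container 9: place C13 (11 m³), 9 m³ left
container 7: place C14 (6 m³), 0 m³ left
container 10: place C15 (17 m³), 3 m³ left
container 11: place C16 (16 m³), 4 m³ left
container 12: place C17 (19 m³), 1 m³ left
12 containers × 20 m³ = 240 m³; used 198 m³; unused 42 m³.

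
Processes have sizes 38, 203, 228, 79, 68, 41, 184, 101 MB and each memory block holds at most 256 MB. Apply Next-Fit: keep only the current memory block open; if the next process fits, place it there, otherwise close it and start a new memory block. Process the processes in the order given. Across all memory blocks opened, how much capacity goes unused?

memory block 1: place 38 MB, 218 MB left
memory block 1: place 203 MB, 15 MB left
memory block 2: place 228 MB, 28 MB left
memory block 3: place 79 MB, 177 MB left
memory block 3: place 68 MB, 109 MB left
memory block 3: place 41 MB, 68 MB left
memory block 4: place 184 MB, 72 MB left
memory block 5: place 101 MB, 155 MB left
5 memory blocks × 256 MB = 1280 MB; used 942 MB; unused 338 MB.

338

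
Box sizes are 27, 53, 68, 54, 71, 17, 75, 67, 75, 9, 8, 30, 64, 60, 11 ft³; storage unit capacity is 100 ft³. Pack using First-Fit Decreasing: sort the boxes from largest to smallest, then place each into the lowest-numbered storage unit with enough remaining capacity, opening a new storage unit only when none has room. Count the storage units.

Sorted descending: 75, 75, 71, 68, 67, 64, 60, 54, 53, 30, 27, 17, 11, 9, 8.
75 ft³ → storage unit 1 (remaining 25 ft³)
75 ft³ → storage unit 2 (remaining 25 ft³)
71 ft³ → storage unit 3 (remaining 29 ft³)
68 ft³ → storage unit 4 (remaining 32 ft³)
67 ft³ → storage unit 5 (remaining 33 ft³)
64 ft³ → storage unit 6 (remaining 36 ft³)
60 ft³ → storage unit 7 (remaining 40 ft³)
54 ft³ → storage unit 8 (remaining 46 ft³)
53 ft³ → storage unit 9 (remaining 47 ft³)
30 ft³ → storage unit 4 (remaining 2 ft³)
27 ft³ → storage unit 3 (remaining 2 ft³)
17 ft³ → storage unit 1 (remaining 8 ft³)
11 ft³ → storage unit 2 (remaining 14 ft³)
9 ft³ → storage unit 2 (remaining 5 ft³)
8 ft³ → storage unit 1 (remaining 0 ft³)

9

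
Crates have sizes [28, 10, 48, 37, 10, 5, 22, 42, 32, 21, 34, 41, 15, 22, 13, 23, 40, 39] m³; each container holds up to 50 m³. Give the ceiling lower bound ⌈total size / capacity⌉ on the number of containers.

Total size = 28 + 10 + 48 + 37 + 10 + 5 + 22 + 42 + 32 + 21 + 34 + 41 + 15 + 22 + 13 + 23 + 40 + 39 = 482 m³.
⌈482 / 50⌉ = 10.

10 containers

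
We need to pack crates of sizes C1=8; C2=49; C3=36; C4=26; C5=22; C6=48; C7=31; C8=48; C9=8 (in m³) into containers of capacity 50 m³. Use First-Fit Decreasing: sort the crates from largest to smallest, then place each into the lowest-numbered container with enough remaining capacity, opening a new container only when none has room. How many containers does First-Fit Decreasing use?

6

Sorted descending: 49, 48, 48, 36, 31, 26, 22, 8, 8.
container 1: place 49 m³, 1 m³ left
container 2: place 48 m³, 2 m³ left
container 3: place 48 m³, 2 m³ left
container 4: place 36 m³, 14 m³ left
container 5: place 31 m³, 19 m³ left
container 6: place 26 m³, 24 m³ left
container 6: place 22 m³, 2 m³ left
container 4: place 8 m³, 6 m³ left
container 5: place 8 m³, 11 m³ left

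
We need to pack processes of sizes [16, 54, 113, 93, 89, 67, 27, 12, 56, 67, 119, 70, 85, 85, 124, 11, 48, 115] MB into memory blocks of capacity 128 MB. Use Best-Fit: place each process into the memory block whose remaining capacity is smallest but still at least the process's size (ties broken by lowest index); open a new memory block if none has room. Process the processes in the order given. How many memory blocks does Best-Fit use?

12

memory block 1: place 16 MB, 112 MB left
memory block 1: place 54 MB, 58 MB left
memory block 2: place 113 MB, 15 MB left
memory block 3: place 93 MB, 35 MB left
memory block 4: place 89 MB, 39 MB left
memory block 5: place 67 MB, 61 MB left
memory block 3: place 27 MB, 8 MB left
memory block 2: place 12 MB, 3 MB left
memory block 1: place 56 MB, 2 MB left
memory block 6: place 67 MB, 61 MB left
memory block 7: place 119 MB, 9 MB left
memory block 8: place 70 MB, 58 MB left
memory block 9: place 85 MB, 43 MB left
memory block 10: place 85 MB, 43 MB left
memory block 11: place 124 MB, 4 MB left
memory block 4: place 11 MB, 28 MB left
memory block 8: place 48 MB, 10 MB left
memory block 12: place 115 MB, 13 MB left
Final memory blocks: [16,54,56] [113,12] [93,27] [89,11] [67] [67] [119] [70,48] [85] [85] [124] [115].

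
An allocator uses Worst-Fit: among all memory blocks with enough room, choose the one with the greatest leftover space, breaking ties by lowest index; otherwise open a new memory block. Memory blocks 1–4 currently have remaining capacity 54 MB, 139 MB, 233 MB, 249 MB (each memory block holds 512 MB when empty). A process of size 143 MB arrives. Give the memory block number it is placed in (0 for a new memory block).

4

Memory blocks with room: memory block 3 (233 MB), memory block 4 (249 MB).
Most room is memory block 4 with 249 MB free.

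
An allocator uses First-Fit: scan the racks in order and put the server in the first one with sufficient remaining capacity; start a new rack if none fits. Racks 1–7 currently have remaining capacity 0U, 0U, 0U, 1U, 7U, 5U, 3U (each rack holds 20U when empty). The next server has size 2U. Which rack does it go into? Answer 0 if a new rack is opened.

Racks with room: rack 5 (7U), rack 6 (5U), rack 7 (3U).
The first with room is rack 5.

5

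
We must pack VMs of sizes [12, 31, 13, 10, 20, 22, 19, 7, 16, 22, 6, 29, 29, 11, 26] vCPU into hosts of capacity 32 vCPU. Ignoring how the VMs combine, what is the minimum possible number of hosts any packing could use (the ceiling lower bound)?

9

Total size = 12 + 31 + 13 + 10 + 20 + 22 + 19 + 7 + 16 + 22 + 6 + 29 + 29 + 11 + 26 = 273 vCPU.
⌈273 / 32⌉ = 9.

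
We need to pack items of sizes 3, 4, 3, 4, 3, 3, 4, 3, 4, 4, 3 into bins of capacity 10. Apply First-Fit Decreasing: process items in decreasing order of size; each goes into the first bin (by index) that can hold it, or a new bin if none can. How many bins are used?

Sorted descending: 4, 4, 4, 4, 4, 3, 3, 3, 3, 3, 3.
Put 4 in bin 1; 6 remain.
Put 4 in bin 1; 2 remain.
Put 4 in bin 2; 6 remain.
Put 4 in bin 2; 2 remain.
Put 4 in bin 3; 6 remain.
Put 3 in bin 3; 3 remain.
Put 3 in bin 3; 0 remain.
Put 3 in bin 4; 7 remain.
Put 3 in bin 4; 4 remain.
Put 3 in bin 4; 1 remain.
Put 3 in bin 5; 7 remain.
Final bins: [4,4] [4,4] [4,3,3] [3,3,3] [3].

5 bins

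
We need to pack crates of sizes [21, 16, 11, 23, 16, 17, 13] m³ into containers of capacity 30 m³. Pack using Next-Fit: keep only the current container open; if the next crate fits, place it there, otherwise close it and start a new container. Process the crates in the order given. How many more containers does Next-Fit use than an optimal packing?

0

Next-Fit: [21] [16,11] [23] [16] [17,13] → 5 containers.
5 crates exceed 15 m³ (half the capacity), and no two of those can share a container, so at least 5 containers are needed.
So 5 is already optimal.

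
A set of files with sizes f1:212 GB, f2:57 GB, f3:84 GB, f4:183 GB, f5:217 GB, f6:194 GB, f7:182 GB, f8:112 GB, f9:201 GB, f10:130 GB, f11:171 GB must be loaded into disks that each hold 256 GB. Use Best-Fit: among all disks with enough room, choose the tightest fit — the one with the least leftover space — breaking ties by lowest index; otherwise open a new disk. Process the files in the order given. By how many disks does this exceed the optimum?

Best-Fit: [212] [57,84,112] [183] [217] [194] [182] [201] [130] [171] → 9 disks.
8 files exceed 128 GB (half the capacity), and no two of those can share a disk, so at least 8 disks are needed.
An optimal packing achieves that bound: [217] [212] [201] [194,57] [183] [182] [171,84] [130,112] → 8 disks.
Excess: 9 − 8 = 1.

1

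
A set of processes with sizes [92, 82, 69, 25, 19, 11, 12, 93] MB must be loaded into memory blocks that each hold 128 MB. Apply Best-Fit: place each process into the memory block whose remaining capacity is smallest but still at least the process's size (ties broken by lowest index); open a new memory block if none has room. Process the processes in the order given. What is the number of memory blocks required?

4 memory blocks

Put 92 MB in memory block 1; 36 MB remain.
Put 82 MB in memory block 2; 46 MB remain.
Put 69 MB in memory block 3; 59 MB remain.
Put 25 MB in memory block 1; 11 MB remain.
Put 19 MB in memory block 2; 27 MB remain.
Put 11 MB in memory block 1; 0 MB remain.
Put 12 MB in memory block 2; 15 MB remain.
Put 93 MB in memory block 4; 35 MB remain.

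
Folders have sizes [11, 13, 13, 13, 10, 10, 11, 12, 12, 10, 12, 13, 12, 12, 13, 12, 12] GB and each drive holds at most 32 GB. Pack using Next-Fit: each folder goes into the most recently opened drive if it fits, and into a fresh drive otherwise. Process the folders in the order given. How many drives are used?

8

Put 11 GB in drive 1; 21 GB remain.
Put 13 GB in drive 1; 8 GB remain.
Put 13 GB in drive 2; 19 GB remain.
Put 13 GB in drive 2; 6 GB remain.
Put 10 GB in drive 3; 22 GB remain.
Put 10 GB in drive 3; 12 GB remain.
Put 11 GB in drive 3; 1 GB remain.
Put 12 GB in drive 4; 20 GB remain.
Put 12 GB in drive 4; 8 GB remain.
Put 10 GB in drive 5; 22 GB remain.
Put 12 GB in drive 5; 10 GB remain.
Put 13 GB in drive 6; 19 GB remain.
Put 12 GB in drive 6; 7 GB remain.
Put 12 GB in drive 7; 20 GB remain.
Put 13 GB in drive 7; 7 GB remain.
Put 12 GB in drive 8; 20 GB remain.
Put 12 GB in drive 8; 8 GB remain.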